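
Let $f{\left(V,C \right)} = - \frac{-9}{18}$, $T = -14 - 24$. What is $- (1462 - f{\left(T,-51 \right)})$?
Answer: $- \frac{2923}{2} \approx -1461.5$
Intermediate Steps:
$T = -38$ ($T = -14 - 24 = -38$)
$f{\left(V,C \right)} = \frac{1}{2}$ ($f{\left(V,C \right)} = - \frac{-9}{18} = \left(-1\right) \left(- \frac{1}{2}\right) = \frac{1}{2}$)
$- (1462 - f{\left(T,-51 \right)}) = - (1462 - \frac{1}{2}) = \left(-1\right) \frac{2923}{2} = - \frac{2923}{2}$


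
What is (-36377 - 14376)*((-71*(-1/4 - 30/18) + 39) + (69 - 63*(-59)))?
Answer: -2412442349/12 ≈ -2.0104e+8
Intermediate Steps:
(-36377 - 14376)*((-71*(-1/4 - 30/18) + 39) + (69 - 63*(-59))) = -50753*((-71*(-1*¼ - 30*1/18) + 39) + (69 + 3717)) = -50753*((-71*(-¼ - 5/3) + 39) + 3786) = -50753*((-71*(-23/12) + 39) + 3786) = -50753*((1633/12 + 39) + 3786) = -50753*(2101/12 + 3786) = -50753*47533/12 = -2412442349/12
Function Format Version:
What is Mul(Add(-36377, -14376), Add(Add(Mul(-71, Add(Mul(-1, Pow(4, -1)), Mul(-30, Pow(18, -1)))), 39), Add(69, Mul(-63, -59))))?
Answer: Rational(-2412442349, 12) ≈ -2.0104e+8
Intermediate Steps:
Mul(Add(-36377, -14376), Add(Add(Mul(-71, Add(Mul(-1, Pow(4, -1)), Mul(-30, Pow(18, -1)))), 39), Add(69, Mul(-63, -59)))) = Mul(-50753, Add(Add(Mul(-71, Add(Mul(-1, Rational(1, 4)), Mul(-30, Rational(1, 18)))), 39), Add(69, 3717))) = Mul(-50753, Add(Add(Mul(-71, Add(Rational(-1, 4), Rational(-5, 3))), 39), 3786)) = Mul(-50753, Add(Add(Mul(-71, Rational(-23, 12)), 39), 3786)) = Mul(-50753, Add(Add(Rational(1633, 12), 39), 3786)) = Mul(-50753, Add(Rational(2101, 12), 3786)) = Mul(-50753, Rational(47533, 12)) = Rational(-2412442349, 12)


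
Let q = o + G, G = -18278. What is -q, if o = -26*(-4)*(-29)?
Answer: 21294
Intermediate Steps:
o = -3016 (o = 104*(-29) = -3016)
q = -21294 (q = -3016 - 18278 = -21294)
-q = -1*(-21294) = 21294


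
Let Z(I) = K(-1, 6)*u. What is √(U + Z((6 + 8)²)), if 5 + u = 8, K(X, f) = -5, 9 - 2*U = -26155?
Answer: √13067 ≈ 114.31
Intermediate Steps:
U = 13082 (U = 9/2 - ½*(-26155) = 9/2 + 26155/2 = 13082)
u = 3 (u = -5 + 8 = 3)
Z(I) = -15 (Z(I) = -5*3 = -15)
√(U + Z((6 + 8)²)) = √(13082 - 15) = √13067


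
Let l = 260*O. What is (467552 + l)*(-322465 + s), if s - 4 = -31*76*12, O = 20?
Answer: -165809727216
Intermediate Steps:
s = -28268 (s = 4 - 31*76*12 = 4 - 2356*12 = 4 - 28272 = -28268)
l = 5200 (l = 260*20 = 5200)
(467552 + l)*(-322465 + s) = (467552 + 5200)*(-322465 - 28268) = 472752*(-350733) = -165809727216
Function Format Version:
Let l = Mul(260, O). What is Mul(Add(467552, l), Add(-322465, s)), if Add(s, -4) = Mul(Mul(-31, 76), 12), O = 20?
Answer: -165809727216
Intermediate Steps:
s = -28268 (s = Add(4, Mul(Mul(-31, 76), 12)) = Add(4, Mul(-2356, 12)) = Add(4, -28272) = -28268)
l = 5200 (l = Mul(260, 20) = 5200)
Mul(Add(467552, l), Add(-322465, s)) = Mul(Add(467552, 5200), Add(-322465, -28268)) = Mul(472752, -350733) = -165809727216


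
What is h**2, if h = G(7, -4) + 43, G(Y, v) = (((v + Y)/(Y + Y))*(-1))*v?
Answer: 94249/49 ≈ 1923.4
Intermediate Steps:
G(Y, v) = -v*(Y + v)/(2*Y) (G(Y, v) = (((Y + v)/((2*Y)))*(-1))*v = (((Y + v)*(1/(2*Y)))*(-1))*v = (((Y + v)/(2*Y))*(-1))*v = (-(Y + v)/(2*Y))*v = -v*(Y + v)/(2*Y))
h = 307/7 (h = -1/2*(-4)*(7 - 4)/7 + 43 = -1/2*(-4)*1/7*3 + 43 = 6/7 + 43 = 307/7 ≈ 43.857)
h**2 = (307/7)**2 = 94249/49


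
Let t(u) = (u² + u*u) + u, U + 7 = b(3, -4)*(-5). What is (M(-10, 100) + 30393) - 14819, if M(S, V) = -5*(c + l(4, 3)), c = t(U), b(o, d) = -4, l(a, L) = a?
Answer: 13799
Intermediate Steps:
U = 13 (U = -7 - 4*(-5) = -7 + 20 = 13)
t(u) = u + 2*u² (t(u) = (u² + u²) + u = 2*u² + u = u + 2*u²)
c = 351 (c = 13*(1 + 2*13) = 13*(1 + 26) = 13*27 = 351)
M(S, V) = -1775 (M(S, V) = -5*(351 + 4) = -5*355 = -1775)
(M(-10, 100) + 30393) - 14819 = (-1775 + 30393) - 14819 = 28618 - 14819 = 13799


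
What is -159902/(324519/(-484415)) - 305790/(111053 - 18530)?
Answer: 2388877699562860/10008490479 ≈ 2.3869e+5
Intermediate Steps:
-159902/(324519/(-484415)) - 305790/(111053 - 18530) = -159902/(324519*(-1/484415)) - 305790/92523 = -159902/(-324519/484415) - 305790*1/92523 = -159902*(-484415/324519) - 101930/30841 = 77458927330/324519 - 101930/30841 = 2388877699562860/10008490479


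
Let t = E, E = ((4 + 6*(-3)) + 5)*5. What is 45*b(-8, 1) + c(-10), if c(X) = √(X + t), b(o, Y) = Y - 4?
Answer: -135 + I*√55 ≈ -135.0 + 7.4162*I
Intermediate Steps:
E = -45 (E = ((4 - 18) + 5)*5 = (-14 + 5)*5 = -9*5 = -45)
t = -45
b(o, Y) = -4 + Y
c(X) = √(-45 + X) (c(X) = √(X - 45) = √(-45 + X))
45*b(-8, 1) + c(-10) = 45*(-4 + 1) + √(-45 - 10) = 45*(-3) + √(-55) = -135 + I*√55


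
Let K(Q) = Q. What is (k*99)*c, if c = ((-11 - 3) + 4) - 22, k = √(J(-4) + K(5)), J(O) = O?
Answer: -3168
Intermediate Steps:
k = 1 (k = √(-4 + 5) = √1 = 1)
c = -32 (c = (-14 + 4) - 22 = -10 - 22 = -32)
(k*99)*c = (1*99)*(-32) = 99*(-32) = -3168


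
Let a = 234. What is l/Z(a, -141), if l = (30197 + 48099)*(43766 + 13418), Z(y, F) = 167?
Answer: 4477278464/167 ≈ 2.6810e+7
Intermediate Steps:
l = 4477278464 (l = 78296*57184 = 4477278464)
l/Z(a, -141) = 4477278464/167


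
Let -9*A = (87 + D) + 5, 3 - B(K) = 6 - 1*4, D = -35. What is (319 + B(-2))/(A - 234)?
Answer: -960/721 ≈ -1.3315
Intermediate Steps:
B(K) = 1 (B(K) = 3 - (6 - 1*4) = 3 - (6 - 4) = 3 - 1*2 = 3 - 2 = 1)
A = -19/3 (A = -((87 - 35) + 5)/9 = -(52 + 5)/9 = -1/9*57 = -19/3 ≈ -6.3333)
(319 + B(-2))/(A - 234) = (319 + 1)/(-19/3 - 234) = 320/(-721/3) = 320*(-3/721) = -960/721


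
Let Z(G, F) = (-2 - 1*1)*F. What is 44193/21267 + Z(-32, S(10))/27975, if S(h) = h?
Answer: 27459137/13220985 ≈ 2.0769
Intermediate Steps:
Z(G, F) = -3*F (Z(G, F) = (-2 - 1)*F = -3*F)
44193/21267 + Z(-32, S(10))/27975 = 44193/21267 - 3*10/27975 = 44193*(1/21267) - 30*1/27975 = 14731/7089 - 2/1865 = 27459137/13220985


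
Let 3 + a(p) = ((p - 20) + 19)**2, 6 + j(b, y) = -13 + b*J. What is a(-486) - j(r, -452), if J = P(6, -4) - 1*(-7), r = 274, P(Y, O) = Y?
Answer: 233623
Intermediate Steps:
J = 13 (J = 6 - 1*(-7) = 6 + 7 = 13)
j(b, y) = -19 + 13*b (j(b, y) = -6 + (-13 + b*13) = -6 + (-13 + 13*b) = -19 + 13*b)
a(p) = -3 + (-1 + p)**2 (a(p) = -3 + ((p - 20) + 19)**2 = -3 + ((-20 + p) + 19)**2 = -3 + (-1 + p)**2)
a(-486) - j(r, -452) = (-3 + (-1 - 486)**2) - (-19 + 13*274) = (-3 + (-487)**2) - (-19 + 3562) = (-3 + 237169) - 1*3543 = 237166 - 3543 = 233623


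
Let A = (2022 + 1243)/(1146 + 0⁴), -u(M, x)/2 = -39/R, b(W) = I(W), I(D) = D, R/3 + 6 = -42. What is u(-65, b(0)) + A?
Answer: 10577/4584 ≈ 2.3074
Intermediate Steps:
R = -144 (R = -18 + 3*(-42) = -18 - 126 = -144)
b(W) = W
u(M, x) = -13/24 (u(M, x) = -(-78)/(-144) = -(-78)*(-1)/144 = -2*13/48 = -13/24)
A = 3265/1146 (A = 3265/(1146 + 0) = 3265/1146 ≈ 2.8490)
u(-65, b(0)) + A = -13/24 + 3265/1146 = 10577/4584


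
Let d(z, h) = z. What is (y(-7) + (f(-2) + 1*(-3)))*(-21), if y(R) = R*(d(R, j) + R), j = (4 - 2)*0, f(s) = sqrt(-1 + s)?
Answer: -1995 - 21*I*sqrt(3) ≈ -1995.0 - 36.373*I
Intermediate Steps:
j = 0 (j = 2*0 = 0)
y(R) = 2*R**2 (y(R) = R*(R + R) = R*(2*R) = 2*R**2)
(y(-7) + (f(-2) + 1*(-3)))*(-21) = (2*(-7)**2 + (sqrt(-1 - 2) + 1*(-3)))*(-21) = (2*49 + (sqrt(-3) - 3))*(-21) = (98 + (I*sqrt(3) - 3))*(-21) = (98 + (-3 + I*sqrt(3)))*(-21) = (95 + I*sqrt(3))*(-21) = -1995 - 21*I*sqrt(3)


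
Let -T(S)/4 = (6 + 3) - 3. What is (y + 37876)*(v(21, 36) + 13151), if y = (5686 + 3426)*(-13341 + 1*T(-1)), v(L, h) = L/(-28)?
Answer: -1600964088601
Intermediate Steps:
v(L, h) = -L/28 (v(L, h) = L*(-1/28) = -L/28)
T(S) = -24 (T(S) = -4*((6 + 3) - 3) = -4*(9 - 3) = -4*6 = -24)
y = -121781880 (y = (5686 + 3426)*(-13341 + 1*(-24)) = 9112*(-13341 - 24) = 9112*(-13365) = -121781880)
(y + 37876)*(v(21, 36) + 13151) = (-121781880 + 37876)*(-1/28*21 + 13151) = -121744004*(-¾ + 13151) = -121744004*52601/4 = -1600964088601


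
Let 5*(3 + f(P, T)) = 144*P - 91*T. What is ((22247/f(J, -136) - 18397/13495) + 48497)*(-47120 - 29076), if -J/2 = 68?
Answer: -360070389038455844/97474385 ≈ -3.6940e+9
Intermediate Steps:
J = -136 (J = -2*68 = -136)
f(P, T) = -3 - 91*T/5 + 144*P/5 (f(P, T) = -3 + (144*P - 91*T)/5 = -3 + (-91*T + 144*P)/5 = -3 + (-91*T/5 + 144*P/5) = -3 - 91*T/5 + 144*P/5)
((22247/f(J, -136) - 18397/13495) + 48497)*(-47120 - 29076) = ((22247/(-3 - 91/5*(-136) + (144/5)*(-136)) - 18397/13495) + 48497)*(-47120 - 29076) = ((22247/(-3 + 12376/5 - 19584/5) - 18397*1/13495) + 48497)*(-76196) = ((22247/(-7223/5) - 18397/13495) + 48497)*(-76196) = ((22247*(-5/7223) - 18397/13495) + 48497)*(-76196) = ((-111235/7223 - 18397/13495) + 48497)*(-76196) = (-1633997856/97474385 + 48497)*(-76196) = (4725581251489/97474385)*(-76196) = -360070389038455844/97474385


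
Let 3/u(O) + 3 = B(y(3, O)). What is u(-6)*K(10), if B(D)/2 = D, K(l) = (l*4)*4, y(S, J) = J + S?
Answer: -160/3 ≈ -53.333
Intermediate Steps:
K(l) = 16*l (K(l) = (4*l)*4 = 16*l)
B(D) = 2*D
u(O) = 3/(3 + 2*O) (u(O) = 3/(-3 + 2*(O + 3)) = 3/(-3 + 2*(3 + O)) = 3/(-3 + (6 + 2*O)) = 3/(3 + 2*O))
u(-6)*K(10) = (3/(3 + 2*(-6)))*(16*10) = (3/(3 - 12))*160 = (3/(-9))*160 = (3*(-⅑))*160 = -⅓*160 = -160/3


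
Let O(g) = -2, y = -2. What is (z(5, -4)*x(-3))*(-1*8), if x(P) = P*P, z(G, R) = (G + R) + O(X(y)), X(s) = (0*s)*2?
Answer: 72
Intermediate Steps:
X(s) = 0 (X(s) = 0*2 = 0)
z(G, R) = -2 + G + R (z(G, R) = (G + R) - 2 = -2 + G + R)
x(P) = P²
(z(5, -4)*x(-3))*(-1*8) = ((-2 + 5 - 4)*(-3)²)*(-1*8) = -1*9*(-8) = -9*(-8) = 72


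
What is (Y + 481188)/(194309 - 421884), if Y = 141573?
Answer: -622761/227575 ≈ -2.7365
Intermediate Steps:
(Y + 481188)/(194309 - 421884) = (141573 + 481188)/(194309 - 421884) = 622761/(-227575) = 622761*(-1/227575) = -622761/227575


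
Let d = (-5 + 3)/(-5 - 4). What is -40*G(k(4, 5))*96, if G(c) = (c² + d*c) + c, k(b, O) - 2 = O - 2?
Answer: -358400/3 ≈ -1.1947e+5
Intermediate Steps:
d = 2/9 (d = -2/(-9) = -2*(-⅑) = 2/9 ≈ 0.22222)
k(b, O) = O (k(b, O) = 2 + (O - 2) = 2 + (-2 + O) = O)
G(c) = c² + 11*c/9 (G(c) = (c² + 2*c/9) + c = c² + 11*c/9)
-40*G(k(4, 5))*96 = -40*5*(11 + 9*5)/9*96 = -40*5*(11 + 45)/9*96 = -40*5*56/9*96 = -40*280/9*96 = -11200/9*96 = -358400/3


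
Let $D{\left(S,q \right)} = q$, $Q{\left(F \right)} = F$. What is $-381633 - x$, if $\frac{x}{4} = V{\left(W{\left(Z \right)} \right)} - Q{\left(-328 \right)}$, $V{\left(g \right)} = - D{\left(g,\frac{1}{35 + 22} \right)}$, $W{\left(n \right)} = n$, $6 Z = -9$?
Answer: $- \frac{21827861}{57} \approx -3.8295 \cdot 10^{5}$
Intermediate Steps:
$Z = - \frac{3}{2}$ ($Z = \frac{1}{6} \left(-9\right) = - \frac{3}{2} \approx -1.5$)
$V{\left(g \right)} = - \frac{1}{57}$ ($V{\left(g \right)} = - \frac{1}{35 + 22} = - \frac{1}{57}$)
$x = \frac{74780}{57}$ ($x = 4 \left(- \frac{1}{57} - -328\right) = 4 \left(- \frac{1}{57} + 328\right) = 4 \cdot \frac{18695}{57} = \frac{74780}{57} \approx 1311.9$)
$-381633 - x = -381633 - \frac{74780}{57} = - \frac{21827861}{57}$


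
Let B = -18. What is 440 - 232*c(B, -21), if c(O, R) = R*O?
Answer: -87256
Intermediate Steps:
c(O, R) = O*R
440 - 232*c(B, -21) = 440 - (-4176)*(-21) = 440 - 232*378 = 440 - 87696 = -87256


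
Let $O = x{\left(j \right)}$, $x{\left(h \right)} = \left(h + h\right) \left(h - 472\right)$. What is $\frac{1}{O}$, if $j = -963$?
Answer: $\frac{1}{2763810} \approx 3.6182 \cdot 10^{-7}$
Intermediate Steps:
$x{\left(h \right)} = 2 h \left(-472 + h\right)$
$O = 2763810$ ($O = 2 \left(-963\right) \left(-472 - 963\right) = 2 \left(-963\right) \left(-1435\right) = 2763810$)
$\frac{1}{O} = \frac{1}{2763810}$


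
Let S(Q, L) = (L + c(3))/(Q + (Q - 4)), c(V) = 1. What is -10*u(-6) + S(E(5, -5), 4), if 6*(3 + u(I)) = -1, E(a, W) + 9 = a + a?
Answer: 175/6 ≈ 29.167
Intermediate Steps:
E(a, W) = -9 + 2*a (E(a, W) = -9 + (a + a) = -9 + 2*a)
u(I) = -19/6 (u(I) = -3 + (⅙)*(-1) = -3 - ⅙ = -19/6)
S(Q, L) = (1 + L)/(-4 + 2*Q) (S(Q, L) = (L + 1)/(Q + (Q - 4)) = (1 + L)/(Q + (-4 + Q)) = (1 + L)/(-4 + 2*Q))
-10*u(-6) + S(E(5, -5), 4) = -10*(-19/6) + (1 + 4)/(2*(-2 + (-9 + 2*5))) = 95/3 + (½)*5/(-2 + (-9 + 10)) = 95/3 + (½)*5/(-2 + 1) = 95/3 + (½)*5/(-1) = 95/3 + (½)*(-1)*5 = 95/3 - 5/2 = 175/6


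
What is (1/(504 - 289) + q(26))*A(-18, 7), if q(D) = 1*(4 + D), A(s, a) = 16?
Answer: 103216/215 ≈ 480.07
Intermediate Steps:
q(D) = 4 + D
(1/(504 - 289) + q(26))*A(-18, 7) = (1/(504 - 289) + (4 + 26))*16 = (1/215 + 30)*16 = (6451/215)*16 = 103216/215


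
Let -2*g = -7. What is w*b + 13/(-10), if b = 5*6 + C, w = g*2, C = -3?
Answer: 1877/10 ≈ 187.70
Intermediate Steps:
g = 7/2 (g = -½*(-7) = 7/2 ≈ 3.5000)
w = 7 (w = (7/2)*2 = 7)
b = 27 (b = 5*6 - 3 = 30 - 3 = 27)
w*b + 13/(-10) = 7*27 + 13/(-10) = 189 + 13*(-⅒) = 189 - 13/10 = 1877/10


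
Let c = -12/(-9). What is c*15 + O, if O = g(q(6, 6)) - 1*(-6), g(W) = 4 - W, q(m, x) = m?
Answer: 24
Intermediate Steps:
c = 4/3 (c = -12*(-1/9) = 4/3 ≈ 1.3333)
O = 4 (O = (4 - 1*6) - 1*(-6) = (4 - 6) + 6 = -2 + 6 = 4)
c*15 + O = (4/3)*15 + 4 = 20 + 4 = 24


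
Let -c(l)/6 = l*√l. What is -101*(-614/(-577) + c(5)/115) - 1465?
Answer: -907319/577 + 606*√5/23 ≈ -1513.6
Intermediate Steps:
c(l) = -6*l^(3/2) (c(l) = -6*l*√l = -6*l^(3/2))
-101*(-614/(-577) + c(5)/115) - 1465 = -101*(-614/(-577) - 30*√5/115) - 1465 = -101*(-614*(-1/577) - 30*√5*(1/115)) - 1465 = -101*(614/577 - 30*√5*(1/115)) - 1465 = -101*(614/577 - 6*√5/23) - 1465 = (-62014/577 + 606*√5/23) - 1465 = -907319/577 + 606*√5/23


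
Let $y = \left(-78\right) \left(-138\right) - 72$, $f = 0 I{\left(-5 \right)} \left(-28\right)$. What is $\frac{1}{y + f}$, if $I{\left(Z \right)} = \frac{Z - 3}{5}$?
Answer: $\frac{1}{10692} \approx 9.3528 \cdot 10^{-5}$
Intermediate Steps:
$I{\left(Z \right)} = - \frac{3}{5} + \frac{Z}{5}$ ($I{\left(Z \right)} = \left(-3 + Z\right) \frac{1}{5} = - \frac{3}{5} + \frac{Z}{5}$)
$f = 0$ ($f = 0 \left(- \frac{3}{5} + \frac{1}{5} \left(-5\right)\right) \left(-28\right) = 0 \left(- \frac{3}{5} - 1\right) \left(-28\right) = 0 \left(- \frac{8}{5}\right) \left(-28\right) = 0 \left(-28\right) = 0$)
$y = 10692$ ($y = 10764 - 72 = 10692$)
$\frac{1}{y + f} = \frac{1}{10692 + 0} = \frac{1}{10692}$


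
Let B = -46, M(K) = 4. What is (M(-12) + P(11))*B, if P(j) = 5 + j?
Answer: -920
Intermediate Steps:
(M(-12) + P(11))*B = (4 + (5 + 11))*(-46) = (4 + 16)*(-46) = 20*(-46) = -920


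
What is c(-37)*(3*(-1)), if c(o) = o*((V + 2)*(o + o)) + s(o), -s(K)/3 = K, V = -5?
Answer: 24309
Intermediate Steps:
s(K) = -3*K
c(o) = -6*o**2 - 3*o (c(o) = o*((-5 + 2)*(o + o)) - 3*o = o*(-6*o) - 3*o = -6*o**2 - 3*o)
c(-37)*(3*(-1)) = (3*(-37)*(-1 - 2*(-37)))*(3*(-1)) = (3*(-37)*(-1 + 74))*(-3) = (3*(-37)*73)*(-3) = -8103*(-3) = 24309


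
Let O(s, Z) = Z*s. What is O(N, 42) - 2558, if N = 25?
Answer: -1508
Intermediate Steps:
O(N, 42) - 2558 = 42*25 - 2558 = 1050 - 2558 = -1508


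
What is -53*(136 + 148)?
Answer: -15052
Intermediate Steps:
-53*(136 + 148) = -53*284 = -15052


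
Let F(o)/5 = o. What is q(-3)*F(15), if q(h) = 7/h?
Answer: -175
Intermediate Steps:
F(o) = 5*o
q(-3)*F(15) = (7/(-3))*(5*15) = (7*(-⅓))*75 = -7/3*75 = -175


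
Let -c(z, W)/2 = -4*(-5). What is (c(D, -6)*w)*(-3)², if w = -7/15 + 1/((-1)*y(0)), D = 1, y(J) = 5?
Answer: 240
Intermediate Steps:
c(z, W) = -40 (c(z, W) = -(-8)*(-5) = -2*20 = -40)
w = -⅔ (w = -7/15 + 1/(-1*5) = -7*1/15 - 1*⅕ = -7/15 - ⅕ = -⅔ ≈ -0.66667)
(c(D, -6)*w)*(-3)² = -40*(-⅔)*(-3)² = (80/3)*9 = 240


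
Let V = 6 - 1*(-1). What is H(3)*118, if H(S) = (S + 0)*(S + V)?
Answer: 3540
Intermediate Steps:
V = 7 (V = 6 + 1 = 7)
H(S) = S*(7 + S) (H(S) = (S + 0)*(S + 7) = S*(7 + S))
H(3)*118 = (3*(7 + 3))*118 = (3*10)*118 = 30*118 = 3540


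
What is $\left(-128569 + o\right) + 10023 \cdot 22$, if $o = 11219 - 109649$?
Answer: $-6493$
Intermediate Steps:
$o = -98430$ ($o = 11219 - 109649 = -98430$)
$\left(-128569 + o\right) + 10023 \cdot 22 = \left(-128569 - 98430\right) + 10023 \cdot 22 = -226999 + 220506 = -6493$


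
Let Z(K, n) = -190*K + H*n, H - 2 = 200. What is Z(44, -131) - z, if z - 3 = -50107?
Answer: 15282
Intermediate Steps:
H = 202 (H = 2 + 200 = 202)
Z(K, n) = -190*K + 202*n
z = -50104 (z = 3 - 50107 = -50104)
Z(44, -131) - z = (-190*44 + 202*(-131)) - 1*(-50104) = (-8360 - 26462) + 50104 = -34822 + 50104 = 15282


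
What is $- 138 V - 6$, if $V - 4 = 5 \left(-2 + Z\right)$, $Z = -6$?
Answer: $4962$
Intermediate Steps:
$V = -36$ ($V = 4 + 5 \left(-2 - 6\right) = 4 + 5 \left(-8\right) = 4 - 40 = -36$)
$- 138 V - 6 = \left(-138\right) \left(-36\right) - 6 = 4968 - 6 = 4962$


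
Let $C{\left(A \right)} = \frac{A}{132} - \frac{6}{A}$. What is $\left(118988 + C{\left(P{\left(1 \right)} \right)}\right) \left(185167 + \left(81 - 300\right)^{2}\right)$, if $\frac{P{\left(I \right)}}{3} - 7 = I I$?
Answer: $\frac{305133604258}{11} \approx 2.7739 \cdot 10^{10}$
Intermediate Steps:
$P{\left(I \right)} = 21 + 3 I^{2}$ ($P{\left(I \right)} = 21 + 3 I I = 21 + 3 I^{2}$)
$C{\left(A \right)} = - \frac{6}{A} + \frac{A}{132}$ ($C{\left(A \right)} = A \frac{1}{132} - \frac{6}{A} = \frac{A}{132} - \frac{6}{A} = - \frac{6}{A} + \frac{A}{132}$)
$\left(118988 + C{\left(P{\left(1 \right)} \right)}\right) \left(185167 + \left(81 - 300\right)^{2}\right) = \left(118988 - \left(\frac{6}{21 + 3 \cdot 1^{2}} - \frac{21 + 3 \cdot 1^{2}}{132}\right)\right) \left(185167 + \left(81 - 300\right)^{2}\right) = \left(118988 - \left(\frac{6}{21 + 3 \cdot 1} - \frac{21 + 3 \cdot 1}{132}\right)\right) \left(185167 + \left(-219\right)^{2}\right) = \left(118988 - \left(\frac{6}{21 + 3} - \frac{21 + 3}{132}\right)\right) \left(185167 + 47961\right) = \left(118988 + \left(- \frac{6}{24} + \frac{1}{132} \cdot 24\right)\right) 233128 = \left(118988 + \left(\left(-6\right) \frac{1}{24} + \frac{2}{11}\right)\right) 233128 = \left(118988 + \left(- \frac{1}{4} + \frac{2}{11}\right)\right) 233128 = \left(118988 - \frac{3}{44}\right) 233128 = \frac{5235469}{44} \cdot 233128 = \frac{305133604258}{11}$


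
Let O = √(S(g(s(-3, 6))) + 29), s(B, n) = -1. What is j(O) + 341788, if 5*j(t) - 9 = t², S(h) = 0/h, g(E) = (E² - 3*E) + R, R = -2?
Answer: 1708978/5 ≈ 3.4180e+5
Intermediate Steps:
g(E) = -2 + E² - 3*E (g(E) = (E² - 3*E) - 2 = -2 + E² - 3*E)
S(h) = 0
O = √29 (O = √(0 + 29) = √29 ≈ 5.3852)
j(t) = 9/5 + t²/5
j(O) + 341788 = (9/5 + (√29)²/5) + 341788 = (9/5 + (⅕)*29) + 341788 = (9/5 + 29/5) + 341788 = 38/5 + 341788 = 1708978/5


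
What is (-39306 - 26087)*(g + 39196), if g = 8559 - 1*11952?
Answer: -2341265579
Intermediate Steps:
g = -3393 (g = 8559 - 11952 = -3393)
(-39306 - 26087)*(g + 39196) = (-39306 - 26087)*(-3393 + 39196) = -65393*35803 = -2341265579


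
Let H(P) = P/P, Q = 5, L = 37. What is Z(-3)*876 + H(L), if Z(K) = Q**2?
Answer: 21901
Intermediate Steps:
Z(K) = 25 (Z(K) = 5**2 = 25)
H(P) = 1
Z(-3)*876 + H(L) = 25*876 + 1 = 21900 + 1 = 21901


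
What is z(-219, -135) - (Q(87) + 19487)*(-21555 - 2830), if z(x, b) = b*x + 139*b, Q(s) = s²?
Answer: 659771360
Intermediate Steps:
z(x, b) = 139*b + b*x
z(-219, -135) - (Q(87) + 19487)*(-21555 - 2830) = -135*(139 - 219) - (87² + 19487)*(-21555 - 2830) = -135*(-80) - (7569 + 19487)*(-24385) = 10800 - 27056*(-24385) = 10800 - 1*(-659760560) = 10800 + 659760560 = 659771360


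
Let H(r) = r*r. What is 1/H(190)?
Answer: 1/36100 ≈ 2.7701e-5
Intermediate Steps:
H(r) = r²
1/H(190) = 1/(190²) = 1/36100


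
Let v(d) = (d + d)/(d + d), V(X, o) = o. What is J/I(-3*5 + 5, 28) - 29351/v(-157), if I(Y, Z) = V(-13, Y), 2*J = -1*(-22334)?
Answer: -304677/10 ≈ -30468.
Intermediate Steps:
J = 11167 (J = (-1*(-22334))/2 = (1/2)*22334 = 11167)
I(Y, Z) = Y
v(d) = 1 (v(d) = (2*d)/((2*d)) = (2*d)*(1/(2*d)) = 1)
J/I(-3*5 + 5, 28) - 29351/v(-157) = 11167/(-3*5 + 5) - 29351/1 = 11167/(-15 + 5) - 29351*1 = 11167/(-10) - 29351 = 11167*(-1/10) - 29351 = -11167/10 - 29351 = -304677/10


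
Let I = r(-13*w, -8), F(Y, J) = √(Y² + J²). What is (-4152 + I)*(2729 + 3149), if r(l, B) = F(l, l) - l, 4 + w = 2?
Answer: -24558284 + 152828*√2 ≈ -2.4342e+7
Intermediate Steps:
w = -2 (w = -4 + 2 = -2)
F(Y, J) = √(J² + Y²)
r(l, B) = -l + √2*√(l²) (r(l, B) = √(l² + l²) - l = √(2*l²) - l = √2*√(l²) - l = -l + √2*√(l²))
I = -26 + 26*√2 (I = -(-13)*(-2) + √2*√((-13*(-2))²) = -1*26 + √2*√(26²) = -26 + √2*√676 = -26 + √2*26 = -26 + 26*√2 ≈ 10.770)
(-4152 + I)*(2729 + 3149) = (-4152 + (-26 + 26*√2))*(2729 + 3149) = (-4178 + 26*√2)*5878 = -24558284 + 152828*√2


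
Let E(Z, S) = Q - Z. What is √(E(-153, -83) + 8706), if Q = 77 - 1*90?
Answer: √8846 ≈ 94.053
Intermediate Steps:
Q = -13 (Q = 77 - 90 = -13)
E(Z, S) = -13 - Z
√(E(-153, -83) + 8706) = √((-13 - 1*(-153)) + 8706) = √((-13 + 153) + 8706) = √(140 + 8706) = √8846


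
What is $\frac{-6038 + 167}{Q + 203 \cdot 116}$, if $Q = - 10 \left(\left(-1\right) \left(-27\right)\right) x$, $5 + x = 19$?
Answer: $- \frac{5871}{19768} \approx -0.297$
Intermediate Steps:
$x = 14$ ($x = -5 + 19 = 14$)
$Q = -3780$ ($Q = - 10 \left(\left(-1\right) \left(-27\right)\right) 14 = \left(-10\right) 27 \cdot 14 = \left(-270\right) 14 = -3780$)
$\frac{-6038 + 167}{Q + 203 \cdot 116} = \frac{-6038 + 167}{-3780 + 203 \cdot 116} = - \frac{5871}{-3780 + 23548} = - \frac{5871}{19768}$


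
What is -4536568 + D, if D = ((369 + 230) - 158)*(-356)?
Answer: -4693564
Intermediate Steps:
D = -156996 (D = (599 - 158)*(-356) = 441*(-356) = -156996)
-4536568 + D = -4536568 - 156996 = -4693564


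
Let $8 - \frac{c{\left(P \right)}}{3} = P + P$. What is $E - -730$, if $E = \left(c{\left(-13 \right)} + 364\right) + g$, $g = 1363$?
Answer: $2559$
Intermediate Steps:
$c{\left(P \right)} = 24 - 6 P$ ($c{\left(P \right)} = 24 - 3 \left(P + P\right) = 24 - 3 \cdot 2 P = 24 - 6 P$)
$E = 1829$ ($E = \left(\left(24 - -78\right) + 364\right) + 1363 = \left(\left(24 + 78\right) + 364\right) + 1363 = \left(102 + 364\right) + 1363 = 466 + 1363 = 1829$)
$E - -730 = 1829 - -730 = 1829 + 730 = 2559$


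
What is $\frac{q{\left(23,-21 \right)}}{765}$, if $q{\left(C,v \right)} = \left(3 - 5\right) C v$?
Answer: $\frac{322}{255} \approx 1.2627$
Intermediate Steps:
$q{\left(C,v \right)} = - 2 C v$
$\frac{q{\left(23,-21 \right)}}{765} = \frac{\left(-2\right) 23 \left(-21\right)}{765} = 966 \cdot \frac{1}{765} = \frac{322}{255}$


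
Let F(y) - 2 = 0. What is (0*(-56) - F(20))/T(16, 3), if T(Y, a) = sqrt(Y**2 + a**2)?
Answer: -2*sqrt(265)/265 ≈ -0.12286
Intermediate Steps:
F(y) = 2 (F(y) = 2 + 0 = 2)
(0*(-56) - F(20))/T(16, 3) = (0*(-56) - 1*2)/(sqrt(16**2 + 3**2)) = (0 - 2)/(sqrt(256 + 9)) = -2*sqrt(265)/265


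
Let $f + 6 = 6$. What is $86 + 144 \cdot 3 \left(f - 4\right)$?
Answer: $-1642$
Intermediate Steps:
$f = 0$ ($f = -6 + 6 = 0$)
$86 + 144 \cdot 3 \left(f - 4\right) = 86 + 144 \cdot 3 \left(0 - 4\right) = 86 + 144 \cdot 3 \left(-4\right) = 86 + 144 \left(-12\right) = 86 - 1728 = -1642$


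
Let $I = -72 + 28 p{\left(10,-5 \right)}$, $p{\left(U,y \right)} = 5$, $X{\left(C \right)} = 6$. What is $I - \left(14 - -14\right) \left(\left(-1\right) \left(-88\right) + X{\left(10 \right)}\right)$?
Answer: $-2564$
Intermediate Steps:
$I = 68$ ($I = -72 + 28 \cdot 5 = -72 + 140 = 68$)
$I - \left(14 - -14\right) \left(\left(-1\right) \left(-88\right) + X{\left(10 \right)}\right) = 68 - \left(14 - -14\right) \left(\left(-1\right) \left(-88\right) + 6\right) = 68 - \left(14 + 14\right) \left(88 + 6\right) = 68 - 28 \cdot 94 = 68 - 2632 = -2564$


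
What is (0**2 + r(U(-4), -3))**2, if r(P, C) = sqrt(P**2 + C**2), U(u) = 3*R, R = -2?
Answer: 45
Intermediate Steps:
U(u) = -6 (U(u) = 3*(-2) = -6)
r(P, C) = sqrt(C**2 + P**2)
(0**2 + r(U(-4), -3))**2 = (0**2 + sqrt((-3)**2 + (-6)**2))**2 = (0 + sqrt(9 + 36))**2 = (0 + sqrt(45))**2 = (0 + 3*sqrt(5))**2 = (3*sqrt(5))**2 = 45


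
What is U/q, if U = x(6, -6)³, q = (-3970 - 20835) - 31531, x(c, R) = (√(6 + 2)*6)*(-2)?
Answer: 1728*√2/3521 ≈ 0.69405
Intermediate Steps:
x(c, R) = -24*√2 (x(c, R) = (√8*6)*(-2) = ((2*√2)*6)*(-2) = (12*√2)*(-2) = -24*√2)
q = -56336 (q = -24805 - 31531 = -56336)
U = -27648*√2 (U = (-24*√2)³ = -27648*√2 ≈ -39100.)
U/q = -27648*√2/(-56336) = -27648*√2*(-1/56336) = 1728*√2/3521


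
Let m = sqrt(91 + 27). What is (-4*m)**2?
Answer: 1888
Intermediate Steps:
m = sqrt(118) ≈ 10.863
(-4*m)**2 = (-4*sqrt(118))**2 = 1888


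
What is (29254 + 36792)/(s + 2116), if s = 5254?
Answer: 33023/3685 ≈ 8.9615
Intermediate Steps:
(29254 + 36792)/(s + 2116) = (29254 + 36792)/(5254 + 2116) = 66046/7370 = 66046*(1/7370) = 33023/3685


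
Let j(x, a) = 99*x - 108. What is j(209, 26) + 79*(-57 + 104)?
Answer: 24296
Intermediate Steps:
j(x, a) = -108 + 99*x
j(209, 26) + 79*(-57 + 104) = (-108 + 99*209) + 79*(-57 + 104) = (-108 + 20691) + 79*47 = 20583 + 3713 = 24296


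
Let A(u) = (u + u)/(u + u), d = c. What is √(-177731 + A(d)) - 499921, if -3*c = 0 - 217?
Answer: -499921 + I*√177730 ≈ -4.9992e+5 + 421.58*I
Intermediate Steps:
c = 217/3 (c = -(0 - 217)/3 = -⅓*(-217) = 217/3 ≈ 72.333)
d = 217/3 ≈ 72.333
A(u) = 1 (A(u) = (2*u)/((2*u)) = (2*u)*(1/(2*u)) = 1)
√(-177731 + A(d)) - 499921 = √(-177731 + 1) - 499921 = √(-177730) - 499921 = I*√177730 - 499921 = -499921 + I*√177730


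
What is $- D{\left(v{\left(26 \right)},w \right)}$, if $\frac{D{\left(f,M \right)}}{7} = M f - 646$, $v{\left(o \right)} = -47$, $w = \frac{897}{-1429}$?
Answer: $\frac{6166825}{1429} \approx 4315.5$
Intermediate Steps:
$w = - \frac{897}{1429}$ ($w = 897 \left(- \frac{1}{1429}\right) = - \frac{897}{1429} \approx -0.62771$)
$D{\left(f,M \right)} = -4522 + 7 M f$ ($D{\left(f,M \right)} = 7 \left(M f - 646\right) = 7 \left(-646 + M f\right) = -4522 + 7 M f$)
$- D{\left(v{\left(26 \right)},w \right)} = - (-4522 + 7 \left(- \frac{897}{1429}\right) \left(-47\right)) = - (-4522 + \frac{295113}{1429}) = \left(-1\right) \left(- \frac{6166825}{1429}\right) = \frac{6166825}{1429}$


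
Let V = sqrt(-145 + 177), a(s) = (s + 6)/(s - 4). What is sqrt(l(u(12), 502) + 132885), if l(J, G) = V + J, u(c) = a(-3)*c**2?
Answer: sqrt(6508341 + 196*sqrt(2))/7 ≈ 364.46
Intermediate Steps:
a(s) = (6 + s)/(-4 + s)
V = 4*sqrt(2) (V = sqrt(32) = 4*sqrt(2) ≈ 5.6569)
u(c) = -3*c**2/7 (u(c) = ((6 - 3)/(-4 - 3))*c**2 = (3/(-7))*c**2 = (-1/7*3)*c**2 = -3*c**2/7)
l(J, G) = J + 4*sqrt(2) (l(J, G) = 4*sqrt(2) + J = J + 4*sqrt(2))
sqrt(l(u(12), 502) + 132885) = sqrt((-3/7*12**2 + 4*sqrt(2)) + 132885) = sqrt((-3/7*144 + 4*sqrt(2)) + 132885) = sqrt((-432/7 + 4*sqrt(2)) + 132885) = sqrt(929763/7 + 4*sqrt(2))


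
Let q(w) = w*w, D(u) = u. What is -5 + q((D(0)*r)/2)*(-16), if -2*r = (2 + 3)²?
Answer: -5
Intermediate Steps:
r = -25/2 (r = -(2 + 3)²/2 = -½*5² = -½*25 = -25/2 ≈ -12.500)
q(w) = w²
-5 + q((D(0)*r)/2)*(-16) = -5 + ((0*(-25/2))/2)²*(-16) = -5 + (0*(½))²*(-16) = -5 + 0²*(-16) = -5 + 0*(-16) = -5 + 0 = -5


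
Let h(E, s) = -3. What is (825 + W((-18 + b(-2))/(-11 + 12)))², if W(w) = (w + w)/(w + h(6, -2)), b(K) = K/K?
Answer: 68343289/100 ≈ 6.8343e+5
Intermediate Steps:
b(K) = 1
W(w) = 2*w/(-3 + w) (W(w) = (w + w)/(w - 3) = (2*w)/(-3 + w) = 2*w/(-3 + w))
(825 + W((-18 + b(-2))/(-11 + 12)))² = (825 + 2*((-18 + 1)/(-11 + 12))/(-3 + (-18 + 1)/(-11 + 12)))² = (825 + 2*(-17/1)/(-3 - 17/1))² = (825 + 2*(-17*1)/(-3 - 17*1))² = (825 + 2*(-17)/(-3 - 17))² = (825 + 2*(-17)/(-20))² = (825 + 2*(-17)*(-1/20))² = (825 + 17/10)² = (8267/10)² = 68343289/100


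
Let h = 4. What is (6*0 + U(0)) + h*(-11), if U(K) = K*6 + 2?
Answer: -42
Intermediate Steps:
U(K) = 2 + 6*K (U(K) = 6*K + 2 = 2 + 6*K)
(6*0 + U(0)) + h*(-11) = (6*0 + (2 + 6*0)) + 4*(-11) = (0 + (2 + 0)) - 44 = (0 + 2) - 44 = 2 - 44 = -42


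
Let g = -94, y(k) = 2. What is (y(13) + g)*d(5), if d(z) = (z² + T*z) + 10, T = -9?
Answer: 920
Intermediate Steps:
d(z) = 10 + z² - 9*z (d(z) = (z² - 9*z) + 10 = 10 + z² - 9*z)
(y(13) + g)*d(5) = (2 - 94)*(10 + 5² - 9*5) = -92*(10 + 25 - 45) = -92*(-10) = 920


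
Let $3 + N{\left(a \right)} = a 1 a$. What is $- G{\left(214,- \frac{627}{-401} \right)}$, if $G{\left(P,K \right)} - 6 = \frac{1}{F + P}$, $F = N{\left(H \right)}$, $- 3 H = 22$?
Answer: $- \frac{14307}{2383} \approx -6.0038$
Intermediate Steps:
$H = - \frac{22}{3}$ ($H = \left(- \frac{1}{3}\right) 22 = - \frac{22}{3} \approx -7.3333$)
$N{\left(a \right)} = -3 + a^{2}$ ($N{\left(a \right)} = -3 + a 1 a = -3 + a a = -3 + a^{2}$)
$F = \frac{457}{9}$ ($F = -3 + \left(- \frac{22}{3}\right)^{2} = -3 + \frac{484}{9} = \frac{457}{9} \approx 50.778$)
$G{\left(P,K \right)} = 6 + \frac{1}{\frac{457}{9} + P}$
$- G{\left(214,- \frac{627}{-401} \right)} = - \frac{3 \left(917 + 18 \cdot 214\right)}{457 + 9 \cdot 214} = - \frac{3 \left(917 + 3852\right)}{457 + 1926} = - \frac{3 \cdot 4769}{2383} = \left(-1\right) \frac{14307}{2383} = - \frac{14307}{2383}$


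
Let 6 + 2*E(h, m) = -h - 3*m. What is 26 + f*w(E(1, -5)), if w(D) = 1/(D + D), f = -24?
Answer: 23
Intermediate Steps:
E(h, m) = -3 - 3*m/2 - h/2 (E(h, m) = -3 + (-h - 3*m)/2 = -3 + (-3*m/2 - h/2) = -3 - 3*m/2 - h/2)
w(D) = 1/(2*D)
26 + f*w(E(1, -5)) = 26 - 12/(-3 - 3/2*(-5) - ½*1) = 26 - 12/(-3 + 15/2 - ½) = 26 - 12/4 = 26 - 24*⅛ = 26 - 3 = 23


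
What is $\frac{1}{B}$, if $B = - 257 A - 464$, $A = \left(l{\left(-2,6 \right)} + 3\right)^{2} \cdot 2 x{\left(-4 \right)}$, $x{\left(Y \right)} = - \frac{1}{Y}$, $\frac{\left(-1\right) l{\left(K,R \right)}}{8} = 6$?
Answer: $- \frac{2}{521353} \approx -3.8362 \cdot 10^{-6}$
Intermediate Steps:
$l{\left(K,R \right)} = -48$ ($l{\left(K,R \right)} = \left(-8\right) 6 = -48$)
$A = \frac{2025}{2}$ ($A = \left(-48 + 3\right)^{2} \cdot 2 \left(- \frac{1}{-4}\right) = \left(-45\right)^{2} \cdot 2 \left(\left(-1\right) \left(- \frac{1}{4}\right)\right) = 2025 \cdot 2 \cdot \frac{1}{4} = 4050 \cdot \frac{1}{4} = \frac{2025}{2} \approx 1012.5$)
$B = - \frac{521353}{2}$ ($B = \left(-257\right) \frac{2025}{2} - 464 = - \frac{520425}{2} - 464 = - \frac{521353}{2} \approx -2.6068 \cdot 10^{5}$)
$\frac{1}{B} = \frac{1}{- \frac{521353}{2}} = - \frac{2}{521353}$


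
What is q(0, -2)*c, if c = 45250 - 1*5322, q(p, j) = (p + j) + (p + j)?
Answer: -159712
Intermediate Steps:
q(p, j) = 2*j + 2*p (q(p, j) = (j + p) + (j + p) = 2*j + 2*p)
c = 39928 (c = 45250 - 5322 = 39928)
q(0, -2)*c = (2*(-2) + 2*0)*39928 = (-4 + 0)*39928 = -4*39928 = -159712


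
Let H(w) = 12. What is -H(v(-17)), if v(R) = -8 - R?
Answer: -12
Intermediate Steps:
-H(v(-17)) = -1*12 = -12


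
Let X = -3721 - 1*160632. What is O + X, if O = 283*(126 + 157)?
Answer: -84264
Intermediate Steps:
O = 80089 (O = 283*283 = 80089)
X = -164353 (X = -3721 - 160632 = -164353)
O + X = 80089 - 164353 = -84264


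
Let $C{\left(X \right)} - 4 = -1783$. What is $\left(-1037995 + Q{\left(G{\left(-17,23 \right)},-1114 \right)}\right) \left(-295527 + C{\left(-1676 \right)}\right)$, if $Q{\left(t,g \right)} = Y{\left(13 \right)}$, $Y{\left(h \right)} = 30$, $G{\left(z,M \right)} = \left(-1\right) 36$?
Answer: $308593222290$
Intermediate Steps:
$G{\left(z,M \right)} = -36$
$Q{\left(t,g \right)} = 30$
$C{\left(X \right)} = -1779$ ($C{\left(X \right)} = 4 - 1783 = -1779$)
$\left(-1037995 + Q{\left(G{\left(-17,23 \right)},-1114 \right)}\right) \left(-295527 + C{\left(-1676 \right)}\right) = \left(-1037995 + 30\right) \left(-295527 - 1779\right) = \left(-1037965\right) \left(-297306\right) = 308593222290$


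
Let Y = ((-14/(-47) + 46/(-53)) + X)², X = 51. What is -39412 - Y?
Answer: -260335288013/6205081 ≈ -41955.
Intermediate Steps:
Y = 15780635641/6205081 (Y = ((-14/(-47) + 46/(-53)) + 51)² = ((-14*(-1/47) + 46*(-1/53)) + 51)² = ((14/47 - 46/53) + 51)² = (-1420/2491 + 51)² = (125621/2491)² = 15780635641/6205081 ≈ 2543.2)
-39412 - Y = -39412 - 1*15780635641/6205081 = -39412 - 15780635641/6205081 = -260335288013/6205081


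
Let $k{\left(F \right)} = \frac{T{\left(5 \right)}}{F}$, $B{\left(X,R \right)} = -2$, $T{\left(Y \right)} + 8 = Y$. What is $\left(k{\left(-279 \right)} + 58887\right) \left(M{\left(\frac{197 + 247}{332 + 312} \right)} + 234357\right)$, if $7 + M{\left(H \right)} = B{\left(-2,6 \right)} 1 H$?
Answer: $\frac{29518392021568}{2139} \approx 1.38 \cdot 10^{10}$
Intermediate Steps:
$T{\left(Y \right)} = -8 + Y$
$k{\left(F \right)} = - \frac{3}{F}$ ($k{\left(F \right)} = \frac{-8 + 5}{F} = - \frac{3}{F}$)
$M{\left(H \right)} = -7 - 2 H$ ($M{\left(H \right)} = -7 - 2 \cdot 1 H = -7 - 2 H$)
$\left(k{\left(-279 \right)} + 58887\right) \left(M{\left(\frac{197 + 247}{332 + 312} \right)} + 234357\right) = \left(- \frac{3}{-279} + 58887\right) \left(\left(-7 - 2 \frac{197 + 247}{332 + 312}\right) + 234357\right) = \left(\left(-3\right) \left(- \frac{1}{279}\right) + 58887\right) \left(\left(-7 - 2 \cdot \frac{444}{644}\right) + 234357\right) = \left(\frac{1}{93} + 58887\right) \left(\left(-7 - 2 \cdot 444 \cdot \frac{1}{644}\right) + 234357\right) = \frac{5476492 \left(\left(-7 - \frac{222}{161}\right) + 234357\right)}{93} = \frac{5476492 \left(- \frac{1349}{161} + 234357\right)}{93} = \frac{5476492}{93} \cdot \frac{37730128}{161} = \frac{29518392021568}{2139}$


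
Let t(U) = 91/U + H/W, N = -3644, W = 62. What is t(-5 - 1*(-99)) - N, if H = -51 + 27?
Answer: 10620309/2914 ≈ 3644.6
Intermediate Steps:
H = -24
t(U) = -12/31 + 91/U (t(U) = 91/U - 24/62 = 91/U - 24*1/62 = 91/U - 12/31 = -12/31 + 91/U)
t(-5 - 1*(-99)) - N = (-12/31 + 91/(-5 - 1*(-99))) - 1*(-3644) = (-12/31 + 91/(-5 + 99)) + 3644 = (-12/31 + 91/94) + 3644 = 1693/2914 + 3644 = 10620309/2914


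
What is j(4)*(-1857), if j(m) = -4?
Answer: 7428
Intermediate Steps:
j(4)*(-1857) = -4*(-1857) = 7428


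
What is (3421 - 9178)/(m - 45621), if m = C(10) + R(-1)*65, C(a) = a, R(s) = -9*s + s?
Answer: 5757/45091 ≈ 0.12768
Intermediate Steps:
R(s) = -8*s
m = 530 (m = 10 - 8*(-1)*65 = 10 + 8*65 = 10 + 520 = 530)
(3421 - 9178)/(m - 45621) = (3421 - 9178)/(530 - 45621) = -5757/(-45091) = -5757*(-1/45091) = 5757/45091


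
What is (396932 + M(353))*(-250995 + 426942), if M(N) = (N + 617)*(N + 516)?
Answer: 218149999314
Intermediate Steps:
M(N) = (516 + N)*(617 + N) (M(N) = (617 + N)*(516 + N) = (516 + N)*(617 + N))
(396932 + M(353))*(-250995 + 426942) = (396932 + (318372 + 353**2 + 1133*353))*(-250995 + 426942) = (396932 + (318372 + 124609 + 399949))*175947 = (396932 + 842930)*175947 = 1239862*175947 = 218149999314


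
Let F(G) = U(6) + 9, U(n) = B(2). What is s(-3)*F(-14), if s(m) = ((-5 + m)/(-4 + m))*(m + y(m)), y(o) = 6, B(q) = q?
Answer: 264/7 ≈ 37.714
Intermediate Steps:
U(n) = 2
F(G) = 11 (F(G) = 2 + 9 = 11)
s(m) = (-5 + m)*(6 + m)/(-4 + m) (s(m) = ((-5 + m)/(-4 + m))*(m + 6) = ((-5 + m)/(-4 + m))*(6 + m) = (-5 + m)*(6 + m)/(-4 + m))
s(-3)*F(-14) = ((-30 - 3 + (-3)**2)/(-4 - 3))*11 = ((-30 - 3 + 9)/(-7))*11 = -1/7*(-24)*11 = (24/7)*11 = 264/7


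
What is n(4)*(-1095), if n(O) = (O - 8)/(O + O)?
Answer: 1095/2 ≈ 547.50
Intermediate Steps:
n(O) = (-8 + O)/(2*O) (n(O) = (-8 + O)/((2*O)) = (-8 + O)*(1/(2*O)) = (-8 + O)/(2*O))
n(4)*(-1095) = ((1/2)*(-8 + 4)/4)*(-1095) = ((1/2)*(1/4)*(-4))*(-1095) = -1/2*(-1095) = 1095/2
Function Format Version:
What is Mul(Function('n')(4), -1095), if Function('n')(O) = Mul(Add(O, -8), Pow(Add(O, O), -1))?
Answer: Rational(1095, 2) ≈ 547.50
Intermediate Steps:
Function('n')(O) = Mul(Rational(1, 2), Pow(O, -1), Add(-8, O)) (Function('n')(O) = Mul(Add(-8, O), Pow(Mul(2, O), -1)) = Mul(Add(-8, O), Mul(Rational(1, 2), Pow(O, -1))) = Mul(Rational(1, 2), Pow(O, -1), Add(-8, O)))
Mul(Function('n')(4), -1095) = Mul(Mul(Rational(1, 2), Pow(4, -1), Add(-8, 4)), -1095) = Mul(Mul(Rational(1, 2), Rational(1, 4), -4), -1095) = Mul(Rational(-1, 2), -1095) = Rational(1095, 2)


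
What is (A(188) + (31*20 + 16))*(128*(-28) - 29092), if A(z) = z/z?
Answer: -20814612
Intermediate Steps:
A(z) = 1
(A(188) + (31*20 + 16))*(128*(-28) - 29092) = (1 + (31*20 + 16))*(128*(-28) - 29092) = (1 + (620 + 16))*(-3584 - 29092) = (1 + 636)*(-32676) = 637*(-32676) = -20814612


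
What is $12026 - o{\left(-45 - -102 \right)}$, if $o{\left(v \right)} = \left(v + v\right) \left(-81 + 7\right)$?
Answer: $20462$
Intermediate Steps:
$o{\left(v \right)} = - 148 v$ ($o{\left(v \right)} = 2 v \left(-74\right) = - 148 v$)
$12026 - o{\left(-45 - -102 \right)} = 12026 - - 148 \left(-45 - -102\right) = 12026 - - 148 \left(-45 + 102\right) = 12026 - \left(-148\right) 57 = 12026 - -8436 = 12026 + 8436 = 20462$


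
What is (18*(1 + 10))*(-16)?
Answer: -3168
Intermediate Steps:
(18*(1 + 10))*(-16) = (18*11)*(-16) = 198*(-16) = -3168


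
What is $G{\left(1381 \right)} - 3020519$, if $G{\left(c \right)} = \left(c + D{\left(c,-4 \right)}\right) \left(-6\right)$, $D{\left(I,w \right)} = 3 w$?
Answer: $-3028733$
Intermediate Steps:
$G{\left(c \right)} = 72 - 6 c$ ($G{\left(c \right)} = \left(c + 3 \left(-4\right)\right) \left(-6\right) = \left(c - 12\right) \left(-6\right) = \left(-12 + c\right) \left(-6\right) = 72 - 6 c$)
$G{\left(1381 \right)} - 3020519 = \left(72 - 8286\right) - 3020519 = -8214 - 3020519 = -3028733$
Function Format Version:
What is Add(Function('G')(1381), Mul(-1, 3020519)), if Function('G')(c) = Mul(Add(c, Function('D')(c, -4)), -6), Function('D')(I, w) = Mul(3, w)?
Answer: -3028733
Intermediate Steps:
Function('G')(c) = Add(72, Mul(-6, c)) (Function('G')(c) = Mul(Add(c, Mul(3, -4)), -6) = Mul(Add(c, -12), -6) = Mul(Add(-12, c), -6) = Add(72, Mul(-6, c)))
Add(Function('G')(1381), Mul(-1, 3020519)) = Add(Add(72, Mul(-6, 1381)), Mul(-1, 3020519)) = Add(Add(72, -8286), -3020519) = Add(-8214, -3020519) = -3028733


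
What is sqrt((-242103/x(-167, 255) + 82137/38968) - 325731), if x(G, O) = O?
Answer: I*sqrt(896013186230896210)/1656140 ≈ 571.56*I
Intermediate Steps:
sqrt((-242103/x(-167, 255) + 82137/38968) - 325731) = sqrt((-242103/255 + 82137/38968) - 325731) = sqrt((-242103*1/255 + 82137*(1/38968)) - 325731) = sqrt((-80701/85 + 82137/38968) - 325731) = sqrt(-3137774923/3312280 - 325731) = sqrt(-1082050051603/3312280) = I*sqrt(896013186230896210)/1656140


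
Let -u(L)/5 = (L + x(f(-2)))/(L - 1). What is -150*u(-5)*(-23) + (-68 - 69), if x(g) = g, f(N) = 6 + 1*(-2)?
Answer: -3012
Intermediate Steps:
f(N) = 4 (f(N) = 6 - 2 = 4)
u(L) = -5*(4 + L)/(-1 + L) (u(L) = -5*(L + 4)/(L - 1) = -5*(4 + L)/(-1 + L))
-150*u(-5)*(-23) + (-68 - 69) = -150*5*(-4 - 1*(-5))/(-1 - 5)*(-23) + (-68 - 69) = -150*5*(-4 + 5)/(-6)*(-23) - 137 = -150*5*(-⅙)*1*(-23) - 137 = -(-125)*(-23) - 137 = -150*115/6 - 137 = -2875 - 137 = -3012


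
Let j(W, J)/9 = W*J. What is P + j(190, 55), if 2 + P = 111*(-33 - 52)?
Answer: 84613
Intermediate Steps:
j(W, J) = 9*J*W (j(W, J) = 9*(W*J) = 9*(J*W) = 9*J*W)
P = -9437 (P = -2 + 111*(-33 - 52) = -2 + 111*(-85) = -2 - 9435 = -9437)
P + j(190, 55) = -9437 + 9*55*190 = -9437 + 94050 = 84613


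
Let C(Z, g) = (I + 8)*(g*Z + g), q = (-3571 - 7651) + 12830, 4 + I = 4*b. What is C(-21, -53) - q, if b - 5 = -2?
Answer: 15352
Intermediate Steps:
b = 3 (b = 5 - 2 = 3)
I = 8 (I = -4 + 4*3 = -4 + 12 = 8)
q = 1608 (q = -11222 + 12830 = 1608)
C(Z, g) = 16*g + 16*Z*g (C(Z, g) = (8 + 8)*(g*Z + g) = 16*(Z*g + g) = 16*(g + Z*g) = 16*g + 16*Z*g)
C(-21, -53) - q = 16*(-53)*(1 - 21) - 1*1608 = 16*(-53)*(-20) - 1608 = 16960 - 1608 = 15352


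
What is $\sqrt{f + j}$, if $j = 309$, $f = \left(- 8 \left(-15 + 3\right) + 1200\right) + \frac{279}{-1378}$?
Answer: $\frac{\sqrt{3047324358}}{1378} \approx 40.06$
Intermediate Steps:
$f = \frac{1785609}{1378}$ ($f = \left(\left(-8\right) \left(-12\right) + 1200\right) + 279 \left(- \frac{1}{1378}\right) = \left(96 + 1200\right) - \frac{279}{1378} = 1296 - \frac{279}{1378} = \frac{1785609}{1378} \approx 1295.8$)
$\sqrt{f + j} = \sqrt{\frac{1785609}{1378} + 309} = \sqrt{\frac{2211411}{1378}} = \frac{\sqrt{3047324358}}{1378}$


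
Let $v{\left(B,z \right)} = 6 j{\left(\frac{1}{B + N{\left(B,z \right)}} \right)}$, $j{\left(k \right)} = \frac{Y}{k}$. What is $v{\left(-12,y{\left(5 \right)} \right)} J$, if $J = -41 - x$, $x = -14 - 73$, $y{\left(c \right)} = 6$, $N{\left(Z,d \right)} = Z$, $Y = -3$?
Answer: $19872$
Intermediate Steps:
$x = -87$
$j{\left(k \right)} = - \frac{3}{k}$
$v{\left(B,z \right)} = - 36 B$ ($v{\left(B,z \right)} = 6 \left(- \frac{3}{\frac{1}{B + B}}\right) = 6 \left(- \frac{3}{\frac{1}{2 B}}\right) = 6 \left(- \frac{3}{\frac{1}{2} \frac{1}{B}}\right) = 6 \left(- 3 \cdot 2 B\right) = 6 \left(- 6 B\right) = - 36 B$)
$J = 46$ ($J = -41 - -87 = -41 + 87 = 46$)
$v{\left(-12,y{\left(5 \right)} \right)} J = \left(-36\right) \left(-12\right) 46 = 432 \cdot 46 = 19872$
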